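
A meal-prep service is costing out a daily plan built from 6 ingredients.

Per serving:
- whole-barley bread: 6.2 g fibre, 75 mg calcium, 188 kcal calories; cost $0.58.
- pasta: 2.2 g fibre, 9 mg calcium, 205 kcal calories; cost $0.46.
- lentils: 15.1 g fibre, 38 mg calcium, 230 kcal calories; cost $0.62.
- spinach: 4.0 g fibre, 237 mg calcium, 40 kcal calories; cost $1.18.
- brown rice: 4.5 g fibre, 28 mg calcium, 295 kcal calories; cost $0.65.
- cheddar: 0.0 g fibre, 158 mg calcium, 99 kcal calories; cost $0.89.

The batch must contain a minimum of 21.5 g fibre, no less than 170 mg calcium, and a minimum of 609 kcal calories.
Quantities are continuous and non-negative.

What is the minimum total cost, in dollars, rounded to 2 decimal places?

$1.70

Set it up as a linear program. Let x1 = servings of whole-barley bread, x2 = servings of pasta, x3 = servings of lentils, x4 = servings of spinach, x5 = servings of brown rice, x6 = servings of cheddar.
Minimize 0.58x1 + 0.46x2 + 0.62x3 + 1.18x4 + 0.65x5 + 0.89x6 subject to:
  6.2x1 + 2.2x2 + 15.1x3 + 4x4 + 4.5x5 ≥ 21.5   (fibre)
  75x1 + 9x2 + 38x3 + 237x4 + 28x5 + 158x6 ≥ 170   (calcium)
  188x1 + 205x2 + 230x3 + 40x4 + 295x5 + 99x6 ≥ 609   (calories)
  x1, x2, x3, x4, x5, x6 ≥ 0.
The cheapest feasible vertex uses only whole-barley bread, lentils, brown rice; pasta, spinach, cheddar are not used. Binding constraints: fibre, calcium, calories.
Solving gives x1 = 1.812, x3 = 0.5324, x5 = 0.4943.
Objective = 0.58·1.812 + 0.62·0.5324 + 0.65·0.4943 = 1.7023.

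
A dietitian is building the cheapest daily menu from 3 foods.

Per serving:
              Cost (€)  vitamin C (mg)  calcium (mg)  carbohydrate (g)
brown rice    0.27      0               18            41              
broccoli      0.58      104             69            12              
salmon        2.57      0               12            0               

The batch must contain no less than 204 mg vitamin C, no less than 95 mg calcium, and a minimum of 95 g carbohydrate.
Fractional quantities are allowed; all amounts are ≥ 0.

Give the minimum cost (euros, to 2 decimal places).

€1.61

This is a linear program. Let x1 = servings of brown rice, x2 = servings of broccoli, x3 = servings of salmon.
Minimise 0.27x1 + 0.58x2 + 2.57x3 subject to:
  104x2 ≥ 204   (vitamin C)
  18x1 + 69x2 + 12x3 ≥ 95   (calcium)
  41x1 + 12x2 ≥ 95   (carbohydrate)
  x1, x2, x3 ≥ 0.
The minimum-cost mix takes nothing from salmon — only brown rice, broccoli. Binding constraints: vitamin C and carbohydrate.
Solving gives x1 = 1.743, x2 = 1.962.
Cost = 0.27·1.743 + 0.58·1.962 = 1.6086.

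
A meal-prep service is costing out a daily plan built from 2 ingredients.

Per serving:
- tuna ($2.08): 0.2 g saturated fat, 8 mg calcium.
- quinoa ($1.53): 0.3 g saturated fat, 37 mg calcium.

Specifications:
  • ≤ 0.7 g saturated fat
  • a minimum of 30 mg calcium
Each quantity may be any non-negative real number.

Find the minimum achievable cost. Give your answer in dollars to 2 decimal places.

Set it up as a linear program. Let x1 = servings of tuna, x2 = servings of quinoa.
Minimise 2.08x1 + 1.53x2 subject to:
  0.2x1 + 0.3x2 ≤ 0.7   (saturated fat)
  8x1 + 37x2 ≥ 30   (calcium)
  x1, x2 ≥ 0.
The minimum-cost mix takes nothing from tuna — only quinoa. The calcium requirement is met with equality.
So quinoa = 0.8108 servings.
Hence cost = 1.53·0.8108 = $1.2405.

$1.24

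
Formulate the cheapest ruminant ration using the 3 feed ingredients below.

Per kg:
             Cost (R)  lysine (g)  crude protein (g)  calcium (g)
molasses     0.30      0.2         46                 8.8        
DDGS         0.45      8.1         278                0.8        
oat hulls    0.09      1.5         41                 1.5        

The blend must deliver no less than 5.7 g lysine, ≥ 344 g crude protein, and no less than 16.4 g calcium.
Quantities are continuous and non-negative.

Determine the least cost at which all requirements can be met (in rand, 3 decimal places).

This is a linear program. Let x1 = kg of molasses, x2 = kg of DDGS, x3 = kg of oat hulls.
min 0.3x1 + 0.45x2 + 0.09x3 s.t.:
  0.2x1 + 8.1x2 + 1.5x3 ≥ 5.7   (lysine)
  46x1 + 278x2 + 41x3 ≥ 344   (crude protein)
  8.8x1 + 0.8x2 + 1.5x3 ≥ 16.4   (calcium)
  x1, x2, x3 ≥ 0.
The optimal basis is {molasses, oat hulls}; DDGS drops out. The crude protein and calcium requirements are met with equality.
Optimal quantities: molasses = 0.536 kg, oat hulls = 7.789 kg.
Cost = 0.3·0.536 + 0.09·7.789 = 0.86181.

R0.862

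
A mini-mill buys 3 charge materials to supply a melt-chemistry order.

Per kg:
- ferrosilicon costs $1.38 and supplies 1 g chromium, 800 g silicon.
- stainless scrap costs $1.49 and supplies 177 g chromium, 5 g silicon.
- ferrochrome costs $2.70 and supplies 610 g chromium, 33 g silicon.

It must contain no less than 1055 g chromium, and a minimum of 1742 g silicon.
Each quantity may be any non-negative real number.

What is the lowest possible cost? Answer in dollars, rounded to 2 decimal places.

Let x1 = kg of ferrosilicon, x2 = kg of stainless scrap, x3 = kg of ferrochrome.
Minimize 1.38x1 + 1.49x2 + 2.7x3 s.t.:
  1x1 + 177x2 + 610x3 ≥ 1055   (chromium)
  800x1 + 5x2 + 33x3 ≥ 1742   (silicon)
  x1, x2, x3 ≥ 0.
At the optimum only ferrosilicon, ferrochrome are positive (stainless scrap = 0). Binding constraints: chromium and silicon.
That vertex is x1 = 2.106, x3 = 1.726.
Hence cost = 1.38·2.106 + 2.7·1.726 = $7.5665.

$7.57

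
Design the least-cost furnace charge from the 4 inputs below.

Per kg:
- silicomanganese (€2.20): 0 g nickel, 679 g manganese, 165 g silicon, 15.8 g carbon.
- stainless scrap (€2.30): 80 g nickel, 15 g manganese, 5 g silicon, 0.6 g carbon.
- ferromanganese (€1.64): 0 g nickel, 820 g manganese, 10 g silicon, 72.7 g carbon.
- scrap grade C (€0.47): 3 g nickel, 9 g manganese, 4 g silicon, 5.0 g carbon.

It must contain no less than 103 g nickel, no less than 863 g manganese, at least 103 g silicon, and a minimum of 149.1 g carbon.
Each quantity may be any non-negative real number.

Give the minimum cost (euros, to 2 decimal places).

€7.17

Let x1 = kg of silicomanganese, x2 = kg of stainless scrap, x3 = kg of ferromanganese, x4 = kg of scrap grade C.
min 2.2x1 + 2.3x2 + 1.64x3 + 0.47x4 subject to:
  80x2 + 3x4 ≥ 103   (nickel)
  679x1 + 15x2 + 820x3 + 9x4 ≥ 863   (manganese)
  165x1 + 5x2 + 10x3 + 4x4 ≥ 103   (silicon)
  15.8x1 + 0.6x2 + 72.7x3 + 5x4 ≥ 149.1   (carbon)
  x1, x2, x3, x4 ≥ 0.
The optimal basis is {silicomanganese, stainless scrap, ferromanganese}; scrap grade C drops out. The nickel, silicon, carbon requirements are met with equality.
Optimal quantities: silicomanganese = 0.4677 kg, stainless scrap = 1.288 kg, ferromanganese = 1.939 kg.
Objective = 2.2·0.4677 + 2.3·1.288 + 1.64·1.939 = 7.1713.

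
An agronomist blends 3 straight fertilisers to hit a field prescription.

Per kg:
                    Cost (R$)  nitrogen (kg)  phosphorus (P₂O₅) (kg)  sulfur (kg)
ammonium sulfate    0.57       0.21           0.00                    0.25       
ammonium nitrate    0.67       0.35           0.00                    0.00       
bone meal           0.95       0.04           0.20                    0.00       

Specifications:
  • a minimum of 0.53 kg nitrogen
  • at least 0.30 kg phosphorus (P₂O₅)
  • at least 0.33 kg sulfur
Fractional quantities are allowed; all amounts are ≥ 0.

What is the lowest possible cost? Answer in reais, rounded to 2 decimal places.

Set it up as a linear program. Let x1 = kg of ammonium sulfate, x2 = kg of ammonium nitrate, x3 = kg of bone meal.
min 0.57x1 + 0.67x2 + 0.95x3 with:
  0.21x1 + 0.35x2 + 0.04x3 ≥ 0.53   (nitrogen)
  0.2x3 ≥ 0.3   (phosphorus (P₂O₅))
  0.25x1 ≥ 0.33   (sulfur)
  x1, x2, x3 ≥ 0.
The optimal mix uses every input. The nitrogen, phosphorus (P₂O₅), sulfur requirements are met with equality.
Solving gives x1 = 1.32, x2 = 0.5509, x3 = 1.5.
Objective = 0.57·1.32 + 0.67·0.5509 + 0.95·1.5 = 2.5465.

R$2.55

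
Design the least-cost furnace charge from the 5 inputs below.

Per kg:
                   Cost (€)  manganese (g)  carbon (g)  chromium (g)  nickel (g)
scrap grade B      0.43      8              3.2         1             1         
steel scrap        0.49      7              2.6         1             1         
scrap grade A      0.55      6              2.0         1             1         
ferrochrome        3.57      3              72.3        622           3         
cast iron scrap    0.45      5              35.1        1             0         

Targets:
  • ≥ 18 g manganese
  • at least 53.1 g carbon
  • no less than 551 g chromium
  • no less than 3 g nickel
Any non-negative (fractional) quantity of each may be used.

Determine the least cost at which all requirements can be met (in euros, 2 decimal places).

Let x1 = kg of scrap grade B, x2 = kg of steel scrap, x3 = kg of scrap grade A, x4 = kg of ferrochrome, x5 = kg of cast iron scrap.
Minimize 0.43x1 + 0.49x2 + 0.55x3 + 3.57x4 + 0.45x5 s.t.:
  8x1 + 7x2 + 6x3 + 3x4 + 5x5 ≥ 18   (manganese)
  3.2x1 + 2.6x2 + 2x3 + 72.3x4 + 35.1x5 ≥ 53.1   (carbon)
  1x1 + 1x2 + 1x3 + 622x4 + 1x5 ≥ 551   (chromium)
  1x1 + 1x2 + 1x3 + 3x4 ≥ 3   (nickel)
  x1, x2, x3, x4, x5 ≥ 0.
The optimal basis is {scrap grade B, ferrochrome}; steel scrap, scrap grade A, cast iron scrap drop out. The manganese and chromium requirements are met with equality.
So scrap grade B = 1.919 kg, ferrochrome = 0.8828 kg.
Total cost: 0.43·1.919 + 3.57·0.8828 = 3.9768.

€3.98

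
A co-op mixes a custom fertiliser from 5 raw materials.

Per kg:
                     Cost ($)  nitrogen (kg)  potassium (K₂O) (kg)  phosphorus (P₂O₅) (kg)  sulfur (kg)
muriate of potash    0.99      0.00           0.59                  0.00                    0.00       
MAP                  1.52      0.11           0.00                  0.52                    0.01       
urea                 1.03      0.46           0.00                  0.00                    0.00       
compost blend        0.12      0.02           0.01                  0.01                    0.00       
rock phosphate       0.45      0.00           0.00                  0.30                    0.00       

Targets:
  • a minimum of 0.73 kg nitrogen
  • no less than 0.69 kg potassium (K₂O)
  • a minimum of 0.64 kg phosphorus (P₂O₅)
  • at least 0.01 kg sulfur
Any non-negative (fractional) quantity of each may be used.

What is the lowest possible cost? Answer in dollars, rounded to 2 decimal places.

$4.25

This is a linear program. Let x1 = kg of muriate of potash, x2 = kg of MAP, x3 = kg of urea, x4 = kg of compost blend, x5 = kg of rock phosphate.
min 0.99x1 + 1.52x2 + 1.03x3 + 0.12x4 + 0.45x5 with:
  0.11x2 + 0.46x3 + 0.02x4 ≥ 0.73   (nitrogen)
  0.59x1 + 0.01x4 ≥ 0.69   (potassium (K₂O))
  0.52x2 + 0.01x4 + 0.3x5 ≥ 0.64   (phosphorus (P₂O₅))
  0.01x2 ≥ 0.01   (sulfur)
  x1, x2, x3, x4, x5 ≥ 0.
The optimal basis is {muriate of potash, MAP, urea, rock phosphate}; compost blend drops out. Binding constraints: nitrogen, potassium (K₂O), phosphorus (P₂O₅), sulfur.
Solving gives x1 = 1.169, x2 = 1, x3 = 1.348, x5 = 0.4.
Cost = 0.99·1.169 + 1.52·1 + 1.03·1.348 + 0.45·0.4 = 4.2458.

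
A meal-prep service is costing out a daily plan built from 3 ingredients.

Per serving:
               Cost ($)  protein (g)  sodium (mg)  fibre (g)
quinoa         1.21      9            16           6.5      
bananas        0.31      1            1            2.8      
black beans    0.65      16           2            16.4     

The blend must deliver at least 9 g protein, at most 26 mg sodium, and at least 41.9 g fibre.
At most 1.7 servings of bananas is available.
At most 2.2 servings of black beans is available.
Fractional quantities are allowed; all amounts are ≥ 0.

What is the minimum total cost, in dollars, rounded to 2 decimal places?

Set it up as a linear program. Let x1 = servings of quinoa, x2 = servings of bananas, x3 = servings of black beans.
min 1.21x1 + 0.31x2 + 0.65x3 with:
  9x1 + 1x2 + 16x3 ≥ 9   (protein)
  16x1 + 1x2 + 2x3 ≤ 26   (sodium)
  6.5x1 + 2.8x2 + 16.4x3 ≥ 41.9   (fibre)
  x2 ≤ 1.7
  x3 ≤ 2.2
  x1, x2, x3 ≥ 0.
All 3 inputs are positive at the optimum. Binding constraints: fibre, the bananas cap, the black beans cap.
That vertex is x1 = 0.1631, x2 = 1.7, x3 = 2.2.
Total cost: 1.21·0.1631 + 0.31·1.7 + 0.65·2.2 = 2.1544.

$2.15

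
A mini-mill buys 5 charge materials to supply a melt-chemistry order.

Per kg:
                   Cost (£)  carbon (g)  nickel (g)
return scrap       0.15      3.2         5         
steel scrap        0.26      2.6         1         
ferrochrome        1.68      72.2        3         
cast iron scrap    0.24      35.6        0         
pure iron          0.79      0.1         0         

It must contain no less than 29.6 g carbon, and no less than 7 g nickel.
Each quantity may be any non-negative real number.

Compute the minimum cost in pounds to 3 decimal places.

£0.379

Let x1 = kg of return scrap, x2 = kg of steel scrap, x3 = kg of ferrochrome, x4 = kg of cast iron scrap, x5 = kg of pure iron.
Minimise 0.15x1 + 0.26x2 + 1.68x3 + 0.24x4 + 0.79x5 subject to:
  3.2x1 + 2.6x2 + 72.2x3 + 35.6x4 + 0.1x5 ≥ 29.6   (carbon)
  5x1 + 1x2 + 3x3 ≥ 7   (nickel)
  x1, x2, x3, x4, x5 ≥ 0.
The cheapest feasible vertex uses only return scrap, cast iron scrap; steel scrap, ferrochrome, pure iron are not used. Binding constraints: carbon and nickel.
Optimal quantities: return scrap = 1.4 kg, cast iron scrap = 0.7056 kg.
Objective = 0.15·1.4 + 0.24·0.7056 = 0.37934.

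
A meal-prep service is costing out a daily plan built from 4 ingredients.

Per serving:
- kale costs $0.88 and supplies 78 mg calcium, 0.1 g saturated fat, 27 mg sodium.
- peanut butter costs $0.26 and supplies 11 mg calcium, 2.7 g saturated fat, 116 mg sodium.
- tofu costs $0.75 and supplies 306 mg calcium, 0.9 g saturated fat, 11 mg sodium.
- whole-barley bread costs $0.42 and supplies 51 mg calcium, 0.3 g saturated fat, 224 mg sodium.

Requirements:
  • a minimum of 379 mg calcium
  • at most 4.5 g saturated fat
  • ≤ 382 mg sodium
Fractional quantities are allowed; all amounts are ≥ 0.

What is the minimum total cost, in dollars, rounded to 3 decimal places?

Set it up as a linear program. Let x1 = servings of kale, x2 = servings of peanut butter, x3 = servings of tofu, x4 = servings of whole-barley bread.
min 0.88x1 + 0.26x2 + 0.75x3 + 0.42x4 with:
  78x1 + 11x2 + 306x3 + 51x4 ≥ 379   (calcium)
  0.1x1 + 2.7x2 + 0.9x3 + 0.3x4 ≤ 4.5   (saturated fat)
  27x1 + 116x2 + 11x3 + 224x4 ≤ 382   (sodium)
  x1, x2, x3, x4 ≥ 0.
The minimum-cost mix takes nothing from kale, peanut butter, whole-barley bread — only tofu. The calcium requirement is met with equality.
Solving gives x3 = 1.239.
Total cost: 0.75·1.239 = 0.92925.

$0.929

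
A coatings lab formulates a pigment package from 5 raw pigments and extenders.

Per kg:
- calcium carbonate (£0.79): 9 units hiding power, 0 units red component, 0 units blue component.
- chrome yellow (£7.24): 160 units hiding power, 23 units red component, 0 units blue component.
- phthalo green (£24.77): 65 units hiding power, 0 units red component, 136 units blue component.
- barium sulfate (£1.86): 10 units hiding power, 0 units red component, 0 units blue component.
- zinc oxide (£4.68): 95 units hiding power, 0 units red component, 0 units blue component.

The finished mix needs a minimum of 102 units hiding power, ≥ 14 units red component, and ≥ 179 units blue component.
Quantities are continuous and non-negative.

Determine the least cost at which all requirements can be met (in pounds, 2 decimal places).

£37.01

Treat it as an LP. Let x1 = kg of calcium carbonate, x2 = kg of chrome yellow, x3 = kg of phthalo green, x4 = kg of barium sulfate, x5 = kg of zinc oxide.
Minimise 0.79x1 + 7.24x2 + 24.77x3 + 1.86x4 + 4.68x5 s.t.:
  9x1 + 160x2 + 65x3 + 10x4 + 95x5 ≥ 102   (hiding power)
  23x2 ≥ 14   (red component)
  136x3 ≥ 179   (blue component)
  x1, x2, x3, x4, x5 ≥ 0.
At the optimum only chrome yellow, phthalo green are positive (calcium carbonate, barium sulfate, zinc oxide = 0). Binding constraints: red component and blue component.
That vertex is x2 = 0.6087, x3 = 1.3162.
Cost = 7.24·0.6087 + 24.77·1.3162 = 37.0093.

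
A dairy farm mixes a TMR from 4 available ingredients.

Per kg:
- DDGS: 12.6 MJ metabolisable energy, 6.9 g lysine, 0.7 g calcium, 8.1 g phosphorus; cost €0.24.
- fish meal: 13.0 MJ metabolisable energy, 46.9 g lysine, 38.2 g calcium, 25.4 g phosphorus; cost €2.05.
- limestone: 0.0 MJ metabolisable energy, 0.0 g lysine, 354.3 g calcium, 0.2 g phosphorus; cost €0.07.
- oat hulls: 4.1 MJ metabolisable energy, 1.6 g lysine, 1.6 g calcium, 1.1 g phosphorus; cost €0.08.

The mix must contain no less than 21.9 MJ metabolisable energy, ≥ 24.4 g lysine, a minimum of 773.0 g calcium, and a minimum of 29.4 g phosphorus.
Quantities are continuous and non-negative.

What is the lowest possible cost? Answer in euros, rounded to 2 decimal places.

€1.01

Set it up as a linear program. Let x1 = kg of DDGS, x2 = kg of fish meal, x3 = kg of limestone, x4 = kg of oat hulls.
Minimise 0.24x1 + 2.05x2 + 0.07x3 + 0.08x4 subject to:
  12.6x1 + 13x2 + 4.1x4 ≥ 21.9   (metabolisable energy)
  6.9x1 + 46.9x2 + 1.6x4 ≥ 24.4   (lysine)
  0.7x1 + 38.2x2 + 354.3x3 + 1.6x4 ≥ 773   (calcium)
  8.1x1 + 25.4x2 + 0.2x3 + 1.1x4 ≥ 29.4   (phosphorus)
  x1, x2, x3, x4 ≥ 0.
The minimum-cost mix takes nothing from fish meal, oat hulls — only DDGS, limestone. Binding constraints: calcium and phosphorus.
Solving gives x1 = 3.576, x3 = 2.175.
Objective = 0.24·3.576 + 0.07·2.175 = 1.0105.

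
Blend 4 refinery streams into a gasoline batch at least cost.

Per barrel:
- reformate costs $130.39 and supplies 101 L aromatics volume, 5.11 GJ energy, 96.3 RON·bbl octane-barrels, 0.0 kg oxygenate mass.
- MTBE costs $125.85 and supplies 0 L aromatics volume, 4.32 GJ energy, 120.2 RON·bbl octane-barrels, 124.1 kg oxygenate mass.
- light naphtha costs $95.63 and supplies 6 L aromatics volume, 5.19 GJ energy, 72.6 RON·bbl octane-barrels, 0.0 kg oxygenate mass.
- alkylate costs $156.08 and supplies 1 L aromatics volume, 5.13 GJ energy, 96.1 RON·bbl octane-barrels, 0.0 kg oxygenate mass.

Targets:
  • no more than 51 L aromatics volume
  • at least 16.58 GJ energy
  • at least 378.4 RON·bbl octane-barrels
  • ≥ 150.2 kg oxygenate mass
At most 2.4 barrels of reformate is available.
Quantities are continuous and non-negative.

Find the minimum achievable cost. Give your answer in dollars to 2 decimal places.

$418.84

Treat it as an LP. Let x1 = barrels of reformate, x2 = barrels of MTBE, x3 = barrels of light naphtha, x4 = barrels of alkylate.
min 130.39x1 + 125.85x2 + 95.63x3 + 156.08x4 subject to:
  101x1 + 6x3 + 1x4 ≤ 51   (aromatics volume)
  5.11x1 + 4.32x2 + 5.19x3 + 5.13x4 ≥ 16.58   (energy)
  96.3x1 + 120.2x2 + 72.6x3 + 96.1x4 ≥ 378.4   (octane-barrels)
  124.1x2 ≥ 150.2   (oxygenate mass)
  x1 ≤ 2.4
  x1, x2, x3, x4 ≥ 0.
The cheapest feasible vertex uses only MTBE, light naphtha; reformate, alkylate are not used. Binding constraints: energy and octane-barrels.
That vertex is x2 = 2.4506, x3 = 1.1548.
Hence cost = 125.85·2.4506 + 95.63·1.1548 = $418.8415.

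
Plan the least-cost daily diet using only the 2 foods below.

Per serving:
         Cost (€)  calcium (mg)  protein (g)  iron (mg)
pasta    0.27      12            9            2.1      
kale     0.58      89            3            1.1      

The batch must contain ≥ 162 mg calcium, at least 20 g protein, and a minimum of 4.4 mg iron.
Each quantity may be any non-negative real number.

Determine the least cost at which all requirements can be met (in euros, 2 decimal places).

Set it up as a linear program. Let x1 = servings of pasta, x2 = servings of kale.
Minimize 0.27x1 + 0.58x2 s.t.:
  12x1 + 89x2 ≥ 162   (calcium)
  9x1 + 3x2 ≥ 20   (protein)
  2.1x1 + 1.1x2 ≥ 4.4   (iron)
  x1, x2 ≥ 0.
Both inputs are positive at the optimum. There the calcium and protein constraints are tight.
That vertex is x1 = 1.692, x2 = 1.592.
Total cost: 0.27·1.692 + 0.58·1.592 = 1.3802.

€1.38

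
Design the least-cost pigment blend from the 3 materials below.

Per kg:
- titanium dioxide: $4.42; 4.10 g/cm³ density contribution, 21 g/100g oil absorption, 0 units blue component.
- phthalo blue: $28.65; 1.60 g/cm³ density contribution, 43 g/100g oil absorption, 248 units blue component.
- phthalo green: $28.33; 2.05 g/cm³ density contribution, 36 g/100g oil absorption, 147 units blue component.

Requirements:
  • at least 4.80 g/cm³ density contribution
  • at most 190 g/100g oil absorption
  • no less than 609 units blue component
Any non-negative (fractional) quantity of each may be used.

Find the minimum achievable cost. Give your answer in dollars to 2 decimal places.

Treat it as an LP. Let x1 = kg of titanium dioxide, x2 = kg of phthalo blue, x3 = kg of phthalo green.
Minimize 4.42x1 + 28.65x2 + 28.33x3 subject to:
  4.1x1 + 1.6x2 + 2.05x3 ≥ 4.8   (density contribution)
  21x1 + 43x2 + 36x3 ≤ 190   (oil absorption)
  248x2 + 147x3 ≥ 609   (blue component)
  x1, x2, x3 ≥ 0.
The optimal basis is {titanium dioxide, phthalo blue}; phthalo green drops out. Binding constraints: density contribution and blue component.
Solving gives x1 = 0.21243, x2 = 2.4556.
Objective = 4.42·0.21243 + 28.65·2.4556 = 71.2919.

$71.29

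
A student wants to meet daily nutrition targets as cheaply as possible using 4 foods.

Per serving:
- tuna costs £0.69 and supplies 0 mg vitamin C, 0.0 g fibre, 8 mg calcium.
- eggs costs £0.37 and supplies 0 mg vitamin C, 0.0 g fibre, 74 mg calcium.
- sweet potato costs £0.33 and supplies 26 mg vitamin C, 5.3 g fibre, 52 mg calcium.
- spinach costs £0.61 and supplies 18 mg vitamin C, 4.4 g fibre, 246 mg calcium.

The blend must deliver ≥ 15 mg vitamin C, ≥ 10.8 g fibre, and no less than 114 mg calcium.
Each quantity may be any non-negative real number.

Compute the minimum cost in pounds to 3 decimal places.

£0.686

This is a linear program. Let x1 = servings of tuna, x2 = servings of eggs, x3 = servings of sweet potato, x4 = servings of spinach.
min 0.69x1 + 0.37x2 + 0.33x3 + 0.61x4 subject to:
  26x3 + 18x4 ≥ 15   (vitamin C)
  5.3x3 + 4.4x4 ≥ 10.8   (fibre)
  8x1 + 74x2 + 52x3 + 246x4 ≥ 114   (calcium)
  x1, x2, x3, x4 ≥ 0.
The minimum-cost mix takes nothing from tuna, eggs — only sweet potato, spinach. There the fibre and calcium constraints are tight.
That vertex is x3 = 2.005, x4 = 0.03963.
Hence cost = 0.33·2.005 + 0.61·0.03963 = £0.68582.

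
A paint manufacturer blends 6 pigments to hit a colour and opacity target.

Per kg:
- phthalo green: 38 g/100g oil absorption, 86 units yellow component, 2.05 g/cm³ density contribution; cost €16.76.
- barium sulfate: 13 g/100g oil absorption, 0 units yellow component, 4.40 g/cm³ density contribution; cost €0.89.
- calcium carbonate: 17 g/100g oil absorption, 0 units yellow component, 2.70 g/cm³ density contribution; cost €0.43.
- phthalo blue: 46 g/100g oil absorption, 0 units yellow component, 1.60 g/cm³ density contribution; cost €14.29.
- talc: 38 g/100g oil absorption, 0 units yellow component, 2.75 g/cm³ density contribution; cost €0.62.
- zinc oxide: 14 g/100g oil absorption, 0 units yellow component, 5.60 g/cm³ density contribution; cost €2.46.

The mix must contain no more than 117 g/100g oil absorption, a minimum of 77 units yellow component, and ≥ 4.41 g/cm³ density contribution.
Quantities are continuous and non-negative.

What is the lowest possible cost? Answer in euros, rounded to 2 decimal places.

Treat it as an LP. Let x1 = kg of phthalo green, x2 = kg of barium sulfate, x3 = kg of calcium carbonate, x4 = kg of phthalo blue, x5 = kg of talc, x6 = kg of zinc oxide.
Minimize 16.76x1 + 0.89x2 + 0.43x3 + 14.29x4 + 0.62x5 + 2.46x6 s.t.:
  38x1 + 13x2 + 17x3 + 46x4 + 38x5 + 14x6 ≤ 117   (oil absorption)
  86x1 ≥ 77   (yellow component)
  2.05x1 + 4.4x2 + 2.7x3 + 1.6x4 + 2.75x5 + 5.6x6 ≥ 4.41   (density contribution)
  x1, x2, x3, x4, x5, x6 ≥ 0.
The optimal basis is {phthalo green, calcium carbonate}; barium sulfate, phthalo blue, talc, zinc oxide drop out. Binding constraints: yellow component and density contribution.
Solving gives x1 = 0.8953, x3 = 0.9535.
Total cost: 16.76·0.8953 + 0.43·0.9535 = 15.4152.

€15.42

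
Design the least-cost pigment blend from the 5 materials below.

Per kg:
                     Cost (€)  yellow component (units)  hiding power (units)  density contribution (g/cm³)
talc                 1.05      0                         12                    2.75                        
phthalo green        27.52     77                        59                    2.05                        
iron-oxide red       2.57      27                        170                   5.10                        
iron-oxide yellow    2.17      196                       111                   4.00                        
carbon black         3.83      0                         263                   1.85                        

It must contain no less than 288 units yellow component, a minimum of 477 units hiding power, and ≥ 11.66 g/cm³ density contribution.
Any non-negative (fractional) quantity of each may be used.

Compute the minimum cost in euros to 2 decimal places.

Set it up as a linear program. Let x1 = kg of talc, x2 = kg of phthalo green, x3 = kg of iron-oxide red, x4 = kg of iron-oxide yellow, x5 = kg of carbon black.
Minimise 1.05x1 + 27.52x2 + 2.57x3 + 2.17x4 + 3.83x5 with:
  77x2 + 27x3 + 196x4 ≥ 288   (yellow component)
  12x1 + 59x2 + 170x3 + 111x4 + 263x5 ≥ 477   (hiding power)
  2.75x1 + 2.05x2 + 5.1x3 + 4x4 + 1.85x5 ≥ 11.66   (density contribution)
  x1, x2, x3, x4, x5 ≥ 0.
At the optimum only iron-oxide red, iron-oxide yellow, carbon black are positive (talc, phthalo green = 0). There the yellow component, hiding power, density contribution constraints are tight.
That vertex is x3 = 1.033, x4 = 1.327, x5 = 0.586.
Cost = 2.57·1.033 + 2.17·1.327 + 3.83·0.586 = 7.7788.

€7.78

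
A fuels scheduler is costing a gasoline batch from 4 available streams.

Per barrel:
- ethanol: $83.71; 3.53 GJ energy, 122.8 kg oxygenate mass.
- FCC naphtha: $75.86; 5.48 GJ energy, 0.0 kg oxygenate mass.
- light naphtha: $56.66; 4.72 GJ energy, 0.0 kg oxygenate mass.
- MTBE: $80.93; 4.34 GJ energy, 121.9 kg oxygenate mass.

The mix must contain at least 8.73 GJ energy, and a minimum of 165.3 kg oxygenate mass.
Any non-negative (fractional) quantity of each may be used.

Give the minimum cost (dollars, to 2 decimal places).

$143.89

Let x1 = barrels of ethanol, x2 = barrels of FCC naphtha, x3 = barrels of light naphtha, x4 = barrels of MTBE.
min 83.71x1 + 75.86x2 + 56.66x3 + 80.93x4 subject to:
  3.53x1 + 5.48x2 + 4.72x3 + 4.34x4 ≥ 8.73   (energy)
  122.8x1 + 121.9x4 ≥ 165.3   (oxygenate mass)
  x1, x2, x3, x4 ≥ 0.
The minimum-cost mix takes nothing from ethanol, FCC naphtha — only light naphtha, MTBE. Binding constraints: energy and oxygenate mass.
That vertex is x3 = 0.6027, x4 = 1.356.
Hence cost = 56.66·0.6027 + 80.93·1.356 = $143.8901.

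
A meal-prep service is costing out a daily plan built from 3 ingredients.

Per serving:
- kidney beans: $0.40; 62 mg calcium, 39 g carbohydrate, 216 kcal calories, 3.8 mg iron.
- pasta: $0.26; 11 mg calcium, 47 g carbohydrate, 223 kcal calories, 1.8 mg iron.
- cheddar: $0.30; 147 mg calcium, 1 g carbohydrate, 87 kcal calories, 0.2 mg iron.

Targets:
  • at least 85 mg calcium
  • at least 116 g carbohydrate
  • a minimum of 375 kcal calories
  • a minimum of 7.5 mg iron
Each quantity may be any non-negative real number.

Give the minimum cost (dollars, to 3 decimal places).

Let x1 = servings of kidney beans, x2 = servings of pasta, x3 = servings of cheddar.
Minimize 0.4x1 + 0.26x2 + 0.3x3 s.t.:
  62x1 + 11x2 + 147x3 ≥ 85   (calcium)
  39x1 + 47x2 + 1x3 ≥ 116   (carbohydrate)
  216x1 + 223x2 + 87x3 ≥ 375   (calories)
  3.8x1 + 1.8x2 + 0.2x3 ≥ 7.5   (iron)
  x1, x2, x3 ≥ 0.
The cheapest feasible vertex uses only kidney beans, pasta; cheddar is not used. There the carbohydrate and iron constraints are tight.
Solving gives x1 = 1.326, x2 = 1.368.
Cost = 0.4·1.326 + 0.26·1.368 = 0.88608.

$0.886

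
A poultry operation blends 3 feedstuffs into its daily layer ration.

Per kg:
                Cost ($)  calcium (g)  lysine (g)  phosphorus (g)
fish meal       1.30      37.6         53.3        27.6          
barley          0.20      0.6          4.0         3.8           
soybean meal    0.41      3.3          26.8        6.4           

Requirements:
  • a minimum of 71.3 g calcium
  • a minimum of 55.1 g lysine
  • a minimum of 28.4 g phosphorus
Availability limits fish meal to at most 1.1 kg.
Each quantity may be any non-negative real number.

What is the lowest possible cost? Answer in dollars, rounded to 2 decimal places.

$5.15

Let x1 = kg of fish meal, x2 = kg of barley, x3 = kg of soybean meal.
min 1.3x1 + 0.2x2 + 0.41x3 subject to:
  37.6x1 + 0.6x2 + 3.3x3 ≥ 71.3   (calcium)
  53.3x1 + 4x2 + 26.8x3 ≥ 55.1   (lysine)
  27.6x1 + 3.8x2 + 6.4x3 ≥ 28.4   (phosphorus)
  x1 ≤ 1.1
  x1, x2, x3 ≥ 0.
The cheapest feasible vertex uses only fish meal, soybean meal; barley is not used. The calcium and the fish meal cap requirements are met with equality.
Solving gives x1 = 1.1, x3 = 9.073.
Cost = 1.3·1.1 + 0.41·9.073 = 5.1499.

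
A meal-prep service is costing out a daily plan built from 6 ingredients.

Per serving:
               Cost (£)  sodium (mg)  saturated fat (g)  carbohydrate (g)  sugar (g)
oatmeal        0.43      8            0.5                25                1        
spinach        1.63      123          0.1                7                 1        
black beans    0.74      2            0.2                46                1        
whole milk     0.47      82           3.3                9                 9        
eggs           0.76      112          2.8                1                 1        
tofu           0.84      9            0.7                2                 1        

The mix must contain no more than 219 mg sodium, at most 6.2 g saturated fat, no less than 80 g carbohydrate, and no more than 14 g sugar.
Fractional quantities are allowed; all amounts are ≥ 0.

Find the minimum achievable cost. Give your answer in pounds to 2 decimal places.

£1.29

Let x1 = servings of oatmeal, x2 = servings of spinach, x3 = servings of black beans, x4 = servings of whole milk, x5 = servings of eggs, x6 = servings of tofu.
Minimize 0.43x1 + 1.63x2 + 0.74x3 + 0.47x4 + 0.76x5 + 0.84x6 subject to:
  8x1 + 123x2 + 2x3 + 82x4 + 112x5 + 9x6 ≤ 219   (sodium)
  0.5x1 + 0.1x2 + 0.2x3 + 3.3x4 + 2.8x5 + 0.7x6 ≤ 6.2   (saturated fat)
  25x1 + 7x2 + 46x3 + 9x4 + 1x5 + 2x6 ≥ 80   (carbohydrate)
  1x1 + 1x2 + 1x3 + 9x4 + 1x5 + 1x6 ≤ 14   (sugar)
  x1, x2, x3, x4, x5, x6 ≥ 0.
The optimal basis is {black beans}; oatmeal, spinach, whole milk, eggs, tofu drop out. The carbohydrate requirement is met with equality.
That vertex is x3 = 1.739.
Cost = 0.74·1.739 = 1.2869.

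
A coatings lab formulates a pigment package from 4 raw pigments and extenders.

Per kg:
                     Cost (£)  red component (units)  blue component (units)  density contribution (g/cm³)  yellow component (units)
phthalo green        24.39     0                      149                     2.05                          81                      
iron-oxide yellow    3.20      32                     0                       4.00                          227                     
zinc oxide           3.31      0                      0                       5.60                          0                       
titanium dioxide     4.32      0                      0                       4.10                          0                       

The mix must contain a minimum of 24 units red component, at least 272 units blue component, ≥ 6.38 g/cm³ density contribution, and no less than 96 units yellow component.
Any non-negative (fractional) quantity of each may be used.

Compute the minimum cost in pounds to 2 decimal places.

Set it up as a linear program. Let x1 = kg of phthalo green, x2 = kg of iron-oxide yellow, x3 = kg of zinc oxide, x4 = kg of titanium dioxide.
Minimize 24.39x1 + 3.2x2 + 3.31x3 + 4.32x4 subject to:
  32x2 ≥ 24   (red component)
  149x1 ≥ 272   (blue component)
  2.05x1 + 4x2 + 5.6x3 + 4.1x4 ≥ 6.38   (density contribution)
  81x1 + 227x2 ≥ 96   (yellow component)
  x1, x2, x3, x4 ≥ 0.
The optimal basis is {phthalo green, iron-oxide yellow}; zinc oxide, titanium dioxide drop out. There the red component and blue component constraints are tight.
Optimal quantities: phthalo green = 1.8255 kg, iron-oxide yellow = 0.75 kg.
Hence cost = 24.39·1.8255 + 3.2·0.75 = £46.9239.

£46.92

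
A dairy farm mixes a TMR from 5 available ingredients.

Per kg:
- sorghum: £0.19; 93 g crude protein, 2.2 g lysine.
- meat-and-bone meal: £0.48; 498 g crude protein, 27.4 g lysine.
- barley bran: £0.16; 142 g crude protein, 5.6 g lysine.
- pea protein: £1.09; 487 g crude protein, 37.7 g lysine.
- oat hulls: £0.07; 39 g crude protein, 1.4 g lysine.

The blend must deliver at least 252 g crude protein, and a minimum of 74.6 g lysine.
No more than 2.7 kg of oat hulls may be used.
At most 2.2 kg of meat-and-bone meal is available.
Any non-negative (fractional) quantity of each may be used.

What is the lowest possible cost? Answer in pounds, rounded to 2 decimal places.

£1.47

Let x1 = kg of sorghum, x2 = kg of meat-and-bone meal, x3 = kg of barley bran, x4 = kg of pea protein, x5 = kg of oat hulls.
Minimize 0.19x1 + 0.48x2 + 0.16x3 + 1.09x4 + 0.07x5 s.t.:
  93x1 + 498x2 + 142x3 + 487x4 + 39x5 ≥ 252   (crude protein)
  2.2x1 + 27.4x2 + 5.6x3 + 37.7x4 + 1.4x5 ≥ 74.6   (lysine)
  x5 ≤ 2.7
  x2 ≤ 2.2
  x1, x2, x3, x4, x5 ≥ 0.
The minimum-cost mix takes nothing from sorghum, pea protein, oat hulls — only meat-and-bone meal, barley bran. The lysine and the meat-and-bone meal cap requirements are met with equality.
Optimal quantities: meat-and-bone meal = 2.2 kg, barley bran = 2.557 kg.
Hence cost = 0.48·2.2 + 0.16·2.557 = £1.4651.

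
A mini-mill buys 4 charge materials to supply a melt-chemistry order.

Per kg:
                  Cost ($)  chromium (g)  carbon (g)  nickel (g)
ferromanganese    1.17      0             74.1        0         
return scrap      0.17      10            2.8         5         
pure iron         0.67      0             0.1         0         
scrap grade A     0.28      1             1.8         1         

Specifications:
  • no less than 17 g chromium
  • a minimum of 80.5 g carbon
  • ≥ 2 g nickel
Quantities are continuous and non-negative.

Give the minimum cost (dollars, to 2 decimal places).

Set it up as a linear program. Let x1 = kg of ferromanganese, x2 = kg of return scrap, x3 = kg of pure iron, x4 = kg of scrap grade A.
Minimise 1.17x1 + 0.17x2 + 0.67x3 + 0.28x4 s.t.:
  10x2 + 1x4 ≥ 17   (chromium)
  74.1x1 + 2.8x2 + 0.1x3 + 1.8x4 ≥ 80.5   (carbon)
  5x2 + 1x4 ≥ 2   (nickel)
  x1, x2, x3, x4 ≥ 0.
The minimum-cost mix takes nothing from pure iron, scrap grade A — only ferromanganese, return scrap. The chromium and carbon requirements are met with equality.
Solving gives x1 = 1.022, x2 = 1.7.
Total cost: 1.17·1.022 + 0.17·1.7 = 1.4847.

$1.48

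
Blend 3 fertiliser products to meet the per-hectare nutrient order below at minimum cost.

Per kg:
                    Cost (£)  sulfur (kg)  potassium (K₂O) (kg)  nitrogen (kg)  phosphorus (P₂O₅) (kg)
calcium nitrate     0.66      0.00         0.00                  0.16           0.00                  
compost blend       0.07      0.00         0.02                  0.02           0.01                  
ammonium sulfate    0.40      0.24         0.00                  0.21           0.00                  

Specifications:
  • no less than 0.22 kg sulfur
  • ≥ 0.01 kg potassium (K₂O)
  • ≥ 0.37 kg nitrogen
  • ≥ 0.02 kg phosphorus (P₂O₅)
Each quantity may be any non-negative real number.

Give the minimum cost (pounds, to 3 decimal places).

£0.769

This is a linear program. Let x1 = kg of calcium nitrate, x2 = kg of compost blend, x3 = kg of ammonium sulfate.
min 0.66x1 + 0.07x2 + 0.4x3 with:
  0.24x3 ≥ 0.22   (sulfur)
  0.02x2 ≥ 0.01   (potassium (K₂O))
  0.16x1 + 0.02x2 + 0.21x3 ≥ 0.37   (nitrogen)
  0.01x2 ≥ 0.02   (phosphorus (P₂O₅))
  x1, x2, x3 ≥ 0.
The minimum-cost mix takes nothing from calcium nitrate — only compost blend, ammonium sulfate. There the nitrogen and phosphorus (P₂O₅) constraints are tight.
Solving gives x2 = 2, x3 = 1.5714.
Objective = 0.07·2 + 0.4·1.5714 = 0.76856.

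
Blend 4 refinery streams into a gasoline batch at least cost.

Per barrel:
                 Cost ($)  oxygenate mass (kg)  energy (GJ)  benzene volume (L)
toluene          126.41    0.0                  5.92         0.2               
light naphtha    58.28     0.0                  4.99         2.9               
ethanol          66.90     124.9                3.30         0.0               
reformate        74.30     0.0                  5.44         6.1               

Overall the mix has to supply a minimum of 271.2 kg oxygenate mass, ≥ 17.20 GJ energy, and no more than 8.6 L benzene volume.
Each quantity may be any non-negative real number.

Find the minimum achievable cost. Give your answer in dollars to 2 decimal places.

$262.46

Treat it as an LP. Let x1 = barrels of toluene, x2 = barrels of light naphtha, x3 = barrels of ethanol, x4 = barrels of reformate.
Minimise 126.41x1 + 58.28x2 + 66.9x3 + 74.3x4 with:
  124.9x3 ≥ 271.2   (oxygenate mass)
  5.92x1 + 4.99x2 + 3.3x3 + 5.44x4 ≥ 17.2   (energy)
  0.2x1 + 2.9x2 + 6.1x4 ≤ 8.6   (benzene volume)
  x1, x2, x3, x4 ≥ 0.
The cheapest feasible vertex uses only light naphtha, ethanol; toluene, reformate are not used. The oxygenate mass and energy requirements are met with equality.
Optimal quantities: light naphtha = 2.0109 barrels, ethanol = 2.1713 barrels.
Total cost: 58.28·2.0109 + 66.9·2.1713 = 262.4552.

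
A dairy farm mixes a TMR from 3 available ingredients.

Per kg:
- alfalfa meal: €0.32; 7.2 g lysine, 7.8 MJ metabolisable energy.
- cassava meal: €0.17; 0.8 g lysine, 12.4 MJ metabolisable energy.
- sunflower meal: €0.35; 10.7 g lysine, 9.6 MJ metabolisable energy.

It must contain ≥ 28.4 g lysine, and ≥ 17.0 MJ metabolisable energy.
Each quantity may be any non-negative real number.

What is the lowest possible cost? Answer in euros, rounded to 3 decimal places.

Let x1 = kg of alfalfa meal, x2 = kg of cassava meal, x3 = kg of sunflower meal.
min 0.32x1 + 0.17x2 + 0.35x3 subject to:
  7.2x1 + 0.8x2 + 10.7x3 ≥ 28.4   (lysine)
  7.8x1 + 12.4x2 + 9.6x3 ≥ 17   (metabolisable energy)
  x1, x2, x3 ≥ 0.
The cheapest feasible vertex uses only sunflower meal; alfalfa meal, cassava meal are not used. Binding constraint: lysine.
That vertex is x3 = 2.654.
Total cost: 0.35·2.654 = 0.92890.

€0.929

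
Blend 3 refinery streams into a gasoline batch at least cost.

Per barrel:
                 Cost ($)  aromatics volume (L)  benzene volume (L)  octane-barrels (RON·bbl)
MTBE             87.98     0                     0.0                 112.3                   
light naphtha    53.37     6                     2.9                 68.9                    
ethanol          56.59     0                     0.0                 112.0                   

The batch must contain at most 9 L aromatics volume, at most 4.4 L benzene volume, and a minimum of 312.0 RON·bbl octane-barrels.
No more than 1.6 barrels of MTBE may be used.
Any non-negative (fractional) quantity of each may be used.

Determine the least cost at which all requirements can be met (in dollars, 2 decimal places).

Let x1 = barrels of MTBE, x2 = barrels of light naphtha, x3 = barrels of ethanol.
Minimise 87.98x1 + 53.37x2 + 56.59x3 subject to:
  6x2 ≤ 9   (aromatics volume)
  2.9x2 ≤ 4.4   (benzene volume)
  112.3x1 + 68.9x2 + 112x3 ≥ 312   (octane-barrels)
  x1 ≤ 1.6
  x1, x2, x3 ≥ 0.
The cheapest feasible vertex uses only ethanol; MTBE, light naphtha are not used. There the octane-barrels constraint is tight.
So ethanol = 2.7857 barrels.
Total cost: 56.59·2.7857 = 157.6428.

$157.64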